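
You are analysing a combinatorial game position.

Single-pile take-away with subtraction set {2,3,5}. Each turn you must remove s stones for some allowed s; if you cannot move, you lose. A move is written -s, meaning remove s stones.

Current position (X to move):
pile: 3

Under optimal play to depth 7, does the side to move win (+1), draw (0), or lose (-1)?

p1 X@[3]: -2[1]+1* -3[0]+1
p2 O@[1] terminal -1; root [3] d7

value(3, X) = +1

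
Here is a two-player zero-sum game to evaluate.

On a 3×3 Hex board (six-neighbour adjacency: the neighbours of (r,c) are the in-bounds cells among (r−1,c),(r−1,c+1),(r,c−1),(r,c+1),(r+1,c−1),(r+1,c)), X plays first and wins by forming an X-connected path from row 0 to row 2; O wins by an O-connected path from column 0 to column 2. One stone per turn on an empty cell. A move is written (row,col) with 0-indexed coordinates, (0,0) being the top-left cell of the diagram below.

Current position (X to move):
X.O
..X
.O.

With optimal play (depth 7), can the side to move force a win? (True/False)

ply 1, X at X.O/..X/.O. | (0,1)=-1→XXO/..X/.O.; (1,0)=-1→X.O/X.X/.O.; (1,1)=+1→X.O/.XX/.O.*; (2,0)=-1→X.O/..X/XO.; (2,2)=-1→X.O/..X/.OX
ply 2, O at X.O/.XX/.O. | (0,1)=-1→XOO/.XX/.O.*; (1,0)=-1→X.O/OXX/.O.; (2,0)=-1→X.O/.XX/OO.; (2,2)=-1→X.O/.XX/.OO
ply 3, X at XOO/.XX/.O. | (1,0)=+1→XOO/XXX/.O.*; (2,0)=-1→XOO/.XX/XO.; (2,2)=-1→XOO/.XX/.OX
ply 4, O at XOO/XXX/.O. | (2,0)=-1→XOO/XXX/OO.*; (2,2)=-1→XOO/XXX/.OO
ply 5, X at XOO/XXX/OO. | (2,2)=+1→XOO/XXX/OOX*
ply 6: XOO/XXX/OOX is terminal -1 (O); from X.O/..X/.O. depth 7

X winning at [X.O/..X/.O.]: True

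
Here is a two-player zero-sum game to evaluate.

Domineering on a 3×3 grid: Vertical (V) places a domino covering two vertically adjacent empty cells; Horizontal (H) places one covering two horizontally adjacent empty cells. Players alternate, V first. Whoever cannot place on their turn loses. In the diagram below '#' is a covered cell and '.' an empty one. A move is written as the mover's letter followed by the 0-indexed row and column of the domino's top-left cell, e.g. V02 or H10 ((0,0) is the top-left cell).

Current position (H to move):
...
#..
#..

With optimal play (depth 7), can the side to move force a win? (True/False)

H winning at [.../#../#..]: True

p1 H@[.../#../#..]: H00[##./#../#..]-1 H01[.##/#../#..]-1 H11[.../###/#..]+1* H21[.../#../###]-1
p2 V@[.../###/#..] terminal -1; root [.../#../#..] d7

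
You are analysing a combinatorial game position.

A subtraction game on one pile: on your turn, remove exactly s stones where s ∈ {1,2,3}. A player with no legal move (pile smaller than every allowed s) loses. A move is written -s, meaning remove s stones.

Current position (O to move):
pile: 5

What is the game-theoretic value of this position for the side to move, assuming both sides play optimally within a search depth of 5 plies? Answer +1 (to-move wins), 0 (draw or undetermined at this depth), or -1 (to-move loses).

value(5, O) = +1

p1 O@[5]: -1[4]+1* -2[3]-1 -3[2]-1
p2 X@[4]: -1[3]-1* -2[2]-1 -3[1]-1
p3 O@[3]: -1[2]-1 -2[1]-1 -3[0]+1*
p4 X@[0] terminal -1; root [5] d5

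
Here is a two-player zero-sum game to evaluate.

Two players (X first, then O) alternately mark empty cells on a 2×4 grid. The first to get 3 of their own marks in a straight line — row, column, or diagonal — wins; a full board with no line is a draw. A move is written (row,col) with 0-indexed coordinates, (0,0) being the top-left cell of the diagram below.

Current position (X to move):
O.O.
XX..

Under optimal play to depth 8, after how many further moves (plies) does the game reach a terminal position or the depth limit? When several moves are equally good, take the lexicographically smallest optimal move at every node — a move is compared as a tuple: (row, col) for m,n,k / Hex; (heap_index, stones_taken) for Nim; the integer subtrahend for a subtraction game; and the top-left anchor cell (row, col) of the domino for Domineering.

p1 X@[O.O./XX..]: (0,1)[OXO./XX..]+0 (0,3)[O.OX/XX..]-1 (1,2)[O.O./XXX.]+1* (1,3)[O.O./XX.X]-1
p2 O@[O.O./XXX.] terminal -1; root [O.O./XX..] d8

PV length from [O.O./XX..]: 1 ply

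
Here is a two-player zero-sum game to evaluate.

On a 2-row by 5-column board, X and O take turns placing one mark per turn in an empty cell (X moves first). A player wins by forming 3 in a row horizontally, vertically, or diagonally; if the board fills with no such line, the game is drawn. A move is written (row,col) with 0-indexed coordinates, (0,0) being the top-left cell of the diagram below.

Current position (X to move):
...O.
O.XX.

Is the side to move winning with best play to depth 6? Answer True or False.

X winning at [...O./O.XX.]: True

ply 1, X at ...O./O.XX. | (0,0)=+1→X..O./O.XX.*; (0,1)=+1→.X.O./O.XX.; (0,2)=+1→..XO./O.XX.; (0,4)=+1→...OX/O.XX.; (1,1)=+1→...O./OXXX.; (1,4)=+1→...O./O.XXX
ply 2, O at X..O./O.XX. | (0,1)=-1→XO.O./O.XX.*; (0,2)=-1→X.OO./O.XX.; (0,4)=-1→X..OO/O.XX.; (1,1)=-1→X..O./OOXX.; (1,4)=-1→X..O./O.XXO
ply 3, X at XO.O./O.XX. | (0,2)=+1→XOXO./O.XX.*; (0,4)=-1→XO.OX/O.XX.; (1,1)=+1→XO.O./OXXX.; (1,4)=+1→XO.O./O.XXX
ply 4, O at XOXO./O.XX. | (0,4)=-1→XOXOO/O.XX.*; (1,1)=-1→XOXO./OOXX.; (1,4)=-1→XOXO./O.XXO
ply 5, X at XOXOO/O.XX. | (1,1)=+1→XOXOO/OXXX.*; (1,4)=+1→XOXOO/O.XXX
ply 6: XOXOO/OXXX. is terminal -1 (O); from ...O./O.XX. depth 6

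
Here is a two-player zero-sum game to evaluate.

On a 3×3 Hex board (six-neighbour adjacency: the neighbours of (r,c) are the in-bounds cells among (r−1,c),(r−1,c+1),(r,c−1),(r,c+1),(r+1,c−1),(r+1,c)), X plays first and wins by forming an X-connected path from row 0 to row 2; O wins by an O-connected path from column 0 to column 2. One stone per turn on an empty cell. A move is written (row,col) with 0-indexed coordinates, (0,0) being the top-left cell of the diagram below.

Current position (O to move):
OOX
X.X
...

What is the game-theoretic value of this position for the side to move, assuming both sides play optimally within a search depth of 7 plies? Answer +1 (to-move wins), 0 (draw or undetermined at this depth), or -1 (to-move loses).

[OOX/X.X/...] O move#1: (1,1):-1/OOX/XOX/...*, (2,0):-1/OOX/X.X/O.., (2,1):-1/OOX/X.X/.O., (2,2):-1/OOX/X.X/..O
[OOX/XOX/...] X move#2: (2,0):+1/OOX/XOX/X..*, (2,1):+1/OOX/XOX/.X., (2,2):+1/OOX/XOX/..X
[OOX/XOX/X..] O move#3: (2,1):-1/OOX/XOX/XO.*, (2,2):-1/OOX/XOX/X.O
[OOX/XOX/XO.] X move#4: (2,2):+1/OOX/XOX/XOX*
[OOX/XOX/XOX] end (terminal -1, O#5); searched OOX/X.X/... to 7

value(OOX/X.X/..., O) = -1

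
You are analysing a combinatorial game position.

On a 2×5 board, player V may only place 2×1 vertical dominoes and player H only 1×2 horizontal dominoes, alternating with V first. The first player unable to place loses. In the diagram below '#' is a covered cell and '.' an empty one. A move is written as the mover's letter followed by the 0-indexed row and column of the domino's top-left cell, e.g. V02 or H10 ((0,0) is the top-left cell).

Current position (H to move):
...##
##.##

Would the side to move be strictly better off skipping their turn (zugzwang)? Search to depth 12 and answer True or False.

zugzwang(...##/##.##, H) = False

p1 H@[...##/##.##]: H00[##.##/##.##]-1 H01[.####/##.##]+1*
p2 V@[.####/##.##] terminal -1; root [...##/##.##] d12
if H skipped the turn, V would face:
~ p1 V@[...##/##.##]: V02[..###/#####]-1*
~ p2 H@[..###/#####]: H00[#####/#####]+1*
~ p3 V@[#####/#####] terminal -1; root [...##/##.##] d12
compare (H): move=+1 vs pass=+1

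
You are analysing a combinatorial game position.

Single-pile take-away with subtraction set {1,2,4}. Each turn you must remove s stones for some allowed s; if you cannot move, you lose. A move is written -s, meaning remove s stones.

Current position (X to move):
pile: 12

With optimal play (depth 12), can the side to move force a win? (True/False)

X winning at [12]: False

[12] X move#1: -1:-1/11*, -2:-1/10, -4:-1/8
[11] O move#2: -1:-1/10, -2:+1/9*, -4:-1/7
[9] X move#3: -1:-1/8*, -2:-1/7, -4:-1/5
[8] O move#4: -1:-1/7, -2:+1/6*, -4:-1/4
[6] X move#5: -1:-1/5*, -2:-1/4, -4:-1/2
[5] O move#6: -1:-1/4, -2:+1/3*, -4:-1/1
[3] X move#7: -1:-1/2*, -2:-1/1
[2] O move#8: -1:-1/1, -2:+1/0*
[0] end (terminal -1, X#9); searched 12 to 12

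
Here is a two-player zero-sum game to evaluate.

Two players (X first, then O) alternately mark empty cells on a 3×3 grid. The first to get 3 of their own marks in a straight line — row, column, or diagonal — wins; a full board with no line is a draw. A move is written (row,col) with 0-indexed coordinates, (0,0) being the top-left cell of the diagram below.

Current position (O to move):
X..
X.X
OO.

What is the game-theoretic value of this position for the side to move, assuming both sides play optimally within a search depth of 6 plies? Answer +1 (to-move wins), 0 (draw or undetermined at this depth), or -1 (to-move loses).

p1 O@[X../X.X/OO.]: (0,1)[XO./X.X/OO.]-1 (0,2)[X.O/X.X/OO.]-1 (1,1)[X../XOX/OO.]+1* (2,2)[X../X.X/OOO]+1
p2 X@[X../XOX/OO.]: (0,1)[XX./XOX/OO.]-1* (0,2)[X.X/XOX/OO.]-1 (2,2)[X../XOX/OOX]-1
p3 O@[XX./XOX/OO.]: (0,2)[XXO/XOX/OO.]+1* (2,2)[XX./XOX/OOO]+1
p4 X@[XXO/XOX/OO.] terminal -1; root [X../X.X/OO.] d6

value(X../X.X/OO., O) = +1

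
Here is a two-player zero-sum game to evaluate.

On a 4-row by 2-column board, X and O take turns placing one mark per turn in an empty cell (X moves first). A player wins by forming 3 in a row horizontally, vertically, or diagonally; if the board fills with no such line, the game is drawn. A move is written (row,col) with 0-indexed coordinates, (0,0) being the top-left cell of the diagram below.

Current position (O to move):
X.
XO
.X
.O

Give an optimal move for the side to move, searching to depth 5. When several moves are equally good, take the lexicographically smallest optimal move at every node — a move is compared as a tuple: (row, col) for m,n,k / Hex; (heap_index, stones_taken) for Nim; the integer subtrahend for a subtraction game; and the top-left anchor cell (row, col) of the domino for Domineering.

O's best at [X./XO/.X/.O]: (2,0)

ply 1, O at X./XO/.X/.O | (0,1)=-1→XO/XO/.X/.O; (2,0)=+0→X./XO/OX/.O*; (3,0)=-1→X./XO/.X/OO
ply 2, X at X./XO/OX/.O | (0,1)=+0→XX/XO/OX/.O*; (3,0)=+0→X./XO/OX/XO
ply 3, O at XX/XO/OX/.O | (3,0)=+0→XX/XO/OX/OO*
ply 4: XX/XO/OX/OO is terminal +0 (X); from X./XO/.X/.O depth 5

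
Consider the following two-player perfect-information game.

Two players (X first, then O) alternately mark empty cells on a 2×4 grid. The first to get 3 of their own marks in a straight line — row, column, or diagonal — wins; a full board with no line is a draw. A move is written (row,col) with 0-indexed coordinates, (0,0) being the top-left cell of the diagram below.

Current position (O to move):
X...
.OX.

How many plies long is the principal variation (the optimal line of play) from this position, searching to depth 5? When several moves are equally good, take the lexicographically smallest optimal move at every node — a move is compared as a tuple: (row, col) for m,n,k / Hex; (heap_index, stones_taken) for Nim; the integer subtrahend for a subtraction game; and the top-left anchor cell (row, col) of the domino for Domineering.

PV length from [X.../.OX.]: 5 plies

ply 1, O at X.../.OX. | (0,1)=+0→XO../.OX.*; (0,2)=+0→X.O./.OX.; (0,3)=+0→X..O/.OX.; (1,0)=+0→X.../OOX.; (1,3)=+0→X.../.OXO
ply 2, X at XO../.OX. | (0,2)=+0→XOX./.OX.*; (0,3)=+0→XO.X/.OX.; (1,0)=+0→XO../XOX.; (1,3)=+0→XO../.OXX
ply 3, O at XOX./.OX. | (0,3)=+0→XOXO/.OX.*; (1,0)=+0→XOX./OOX.; (1,3)=+0→XOX./.OXO
ply 4, X at XOXO/.OX. | (1,0)=+0→XOXO/XOX.*; (1,3)=+0→XOXO/.OXX
ply 5, O at XOXO/XOX. | (1,3)=+0→XOXO/XOXO*
ply 6: XOXO/XOXO is terminal +0 (X); from X.../.OX. depth 5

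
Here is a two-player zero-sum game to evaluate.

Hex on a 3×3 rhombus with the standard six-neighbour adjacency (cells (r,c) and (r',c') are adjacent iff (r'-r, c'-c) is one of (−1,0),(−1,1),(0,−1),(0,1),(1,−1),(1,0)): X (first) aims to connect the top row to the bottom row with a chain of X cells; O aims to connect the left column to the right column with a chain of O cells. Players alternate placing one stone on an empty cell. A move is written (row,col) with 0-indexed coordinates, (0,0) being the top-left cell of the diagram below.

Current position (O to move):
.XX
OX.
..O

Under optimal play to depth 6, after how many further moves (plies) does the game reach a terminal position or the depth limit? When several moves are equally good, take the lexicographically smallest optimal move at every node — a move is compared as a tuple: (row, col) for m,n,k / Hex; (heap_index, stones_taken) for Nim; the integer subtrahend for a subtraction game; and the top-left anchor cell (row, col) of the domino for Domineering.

ply 1, O at .XX/OX./..O | (0,0)=-1→OXX/OX./..O*; (1,2)=-1→.XX/OXO/..O; (2,0)=-1→.XX/OX./O.O; (2,1)=-1→.XX/OX./.OO
ply 2, X at OXX/OX./..O | (1,2)=+1→OXX/OXX/..O*; (2,0)=+1→OXX/OX./X.O; (2,1)=+1→OXX/OX./.XO
ply 3, O at OXX/OXX/..O | (2,0)=-1→OXX/OXX/O.O*; (2,1)=-1→OXX/OXX/.OO
ply 4, X at OXX/OXX/O.O | (2,1)=+1→OXX/OXX/OXO*
ply 5: OXX/OXX/OXO is terminal -1 (O); from .XX/OX./..O depth 6

PV length from [.XX/OX./..O]: 4 plies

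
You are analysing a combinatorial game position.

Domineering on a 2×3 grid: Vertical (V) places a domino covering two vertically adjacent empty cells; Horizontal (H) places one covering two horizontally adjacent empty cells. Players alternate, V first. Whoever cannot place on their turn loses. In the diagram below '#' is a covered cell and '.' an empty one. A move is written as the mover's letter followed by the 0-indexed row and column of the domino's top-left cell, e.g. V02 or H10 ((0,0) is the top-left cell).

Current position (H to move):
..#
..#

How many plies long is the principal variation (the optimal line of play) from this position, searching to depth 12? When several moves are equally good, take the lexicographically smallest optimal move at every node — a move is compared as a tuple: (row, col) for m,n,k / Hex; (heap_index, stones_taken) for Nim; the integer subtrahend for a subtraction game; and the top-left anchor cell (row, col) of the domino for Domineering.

[..#/..#] H move#1: H00:+1/###/..#*, H10:+1/..#/###
[###/..#] end (terminal -1, V#2); searched ..#/..# to 12

PV length from [..#/..#]: 1 ply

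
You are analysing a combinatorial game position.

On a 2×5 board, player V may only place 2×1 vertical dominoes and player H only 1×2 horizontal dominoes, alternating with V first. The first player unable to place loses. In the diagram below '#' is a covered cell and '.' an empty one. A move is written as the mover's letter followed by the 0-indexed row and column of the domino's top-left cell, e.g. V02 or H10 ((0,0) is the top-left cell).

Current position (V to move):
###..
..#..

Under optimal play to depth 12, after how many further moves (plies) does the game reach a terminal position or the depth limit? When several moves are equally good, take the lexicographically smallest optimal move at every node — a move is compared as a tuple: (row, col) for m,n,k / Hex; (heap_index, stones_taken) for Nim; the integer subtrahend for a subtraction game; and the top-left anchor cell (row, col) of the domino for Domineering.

PV length from [###../..#..]: 3 plies

[###../..#..] V move#1: V03:+1/####./..##.*, V04:+1/###.#/..#.#
[####./..##.] H move#2: H10:-1/####./####.*
[####./####.] V move#3: V04:+1/#####/#####*
[#####/#####] end (terminal -1, H#4); searched ###../..#.. to 12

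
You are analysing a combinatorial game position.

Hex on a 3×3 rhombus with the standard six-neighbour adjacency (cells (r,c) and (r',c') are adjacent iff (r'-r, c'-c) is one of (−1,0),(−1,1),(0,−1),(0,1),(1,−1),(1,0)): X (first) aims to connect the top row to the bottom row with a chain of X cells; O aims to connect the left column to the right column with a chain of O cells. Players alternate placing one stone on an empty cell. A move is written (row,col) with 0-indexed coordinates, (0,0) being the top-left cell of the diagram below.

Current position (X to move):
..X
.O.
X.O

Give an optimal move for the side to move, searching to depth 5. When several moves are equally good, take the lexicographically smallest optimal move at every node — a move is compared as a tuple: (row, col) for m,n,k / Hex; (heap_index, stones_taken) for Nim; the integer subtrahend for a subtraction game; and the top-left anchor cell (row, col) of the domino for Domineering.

X's best at [..X/.O./X.O]: (1,0)

[..X/.O./X.O] X move#1: (0,0):-1/X.X/.O./X.O, (0,1):-1/.XX/.O./X.O, (1,0):+1/..X/XO./X.O*, (1,2):+1/..X/.OX/X.O, (2,1):+1/..X/.O./XXO
[..X/XO./X.O] O move#2: (0,0):-1/O.X/XO./X.O*, (0,1):-1/.OX/XO./X.O, (1,2):-1/..X/XOO/X.O, (2,1):-1/..X/XO./XOO
[O.X/XO./X.O] X move#3: (0,1):+1/OXX/XO./X.O*, (1,2):+1/O.X/XOX/X.O, (2,1):+1/O.X/XO./XXO
[OXX/XO./X.O] end (terminal -1, O#4); searched ..X/.O./X.O to 5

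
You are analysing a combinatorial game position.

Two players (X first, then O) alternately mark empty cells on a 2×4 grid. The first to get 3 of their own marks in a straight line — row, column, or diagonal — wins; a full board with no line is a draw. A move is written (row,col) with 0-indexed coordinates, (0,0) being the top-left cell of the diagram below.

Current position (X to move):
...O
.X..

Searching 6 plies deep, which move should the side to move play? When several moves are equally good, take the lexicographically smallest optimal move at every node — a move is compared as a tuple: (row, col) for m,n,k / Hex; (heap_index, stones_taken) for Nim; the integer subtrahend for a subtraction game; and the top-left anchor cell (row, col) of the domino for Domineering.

[...O/.X..] X move#1: (0,0):+0/X..O/.X.., (0,1):+0/.X.O/.X.., (0,2):+0/..XO/.X.., (1,0):+0/...O/XX.., (1,2):+1/...O/.XX.*, (1,3):+0/...O/.X.X
[...O/.XX.] O move#2: (0,0):-1/O..O/.XX.*, (0,1):-1/.O.O/.XX., (0,2):-1/..OO/.XX., (1,0):-1/...O/OXX., (1,3):-1/...O/.XXO
[O..O/.XX.] X move#3: (0,1):+1/OX.O/.XX.*, (0,2):+1/O.XO/.XX., (1,0):+1/O..O/XXX., (1,3):+1/O..O/.XXX
[OX.O/.XX.] O move#4: (0,2):-1/OXOO/.XX.*, (1,0):-1/OX.O/OXX., (1,3):-1/OX.O/.XXO
[OXOO/.XX.] X move#5: (1,0):+1/OXOO/XXX.*, (1,3):+1/OXOO/.XXX
[OXOO/XXX.] end (terminal -1, O#6); searched ...O/.X.. to 6

X's best at [...O/.X..]: (1,2)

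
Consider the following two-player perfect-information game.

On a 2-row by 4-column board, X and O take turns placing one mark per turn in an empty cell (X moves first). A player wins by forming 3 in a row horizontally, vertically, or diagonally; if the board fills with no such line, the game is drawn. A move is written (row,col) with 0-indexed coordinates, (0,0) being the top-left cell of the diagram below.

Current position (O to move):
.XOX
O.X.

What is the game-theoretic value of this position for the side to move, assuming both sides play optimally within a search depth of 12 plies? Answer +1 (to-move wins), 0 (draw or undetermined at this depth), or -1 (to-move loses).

p1 O@[.XOX/O.X.]: (0,0)[OXOX/O.X.]+0* (1,1)[.XOX/OOX.]+0 (1,3)[.XOX/O.XO]+0
p2 X@[OXOX/O.X.]: (1,1)[OXOX/OXX.]+0* (1,3)[OXOX/O.XX]+0
p3 O@[OXOX/OXX.]: (1,3)[OXOX/OXXO]+0*
p4 X@[OXOX/OXXO] terminal +0; root [.XOX/O.X.] d12

value(.XOX/O.X., O) = 0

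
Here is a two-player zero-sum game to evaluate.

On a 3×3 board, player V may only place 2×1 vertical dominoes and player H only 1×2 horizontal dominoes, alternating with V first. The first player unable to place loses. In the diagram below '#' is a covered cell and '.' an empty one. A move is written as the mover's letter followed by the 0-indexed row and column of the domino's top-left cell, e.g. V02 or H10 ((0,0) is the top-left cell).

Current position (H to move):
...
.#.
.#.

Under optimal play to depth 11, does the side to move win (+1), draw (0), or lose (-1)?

[.../.#./.#.] H move#1: H00:-1/##./.#./.#.*, H01:-1/.##/.#./.#.
[##./.#./.#.] V move#2: V02:+1/###/.##/.#.*, V10:+1/##./##./##., V12:+1/##./.##/.##
[###/.##/.#.] end (terminal -1, H#3); searched .../.#./.#. to 11

value(.../.#./.#., H) = -1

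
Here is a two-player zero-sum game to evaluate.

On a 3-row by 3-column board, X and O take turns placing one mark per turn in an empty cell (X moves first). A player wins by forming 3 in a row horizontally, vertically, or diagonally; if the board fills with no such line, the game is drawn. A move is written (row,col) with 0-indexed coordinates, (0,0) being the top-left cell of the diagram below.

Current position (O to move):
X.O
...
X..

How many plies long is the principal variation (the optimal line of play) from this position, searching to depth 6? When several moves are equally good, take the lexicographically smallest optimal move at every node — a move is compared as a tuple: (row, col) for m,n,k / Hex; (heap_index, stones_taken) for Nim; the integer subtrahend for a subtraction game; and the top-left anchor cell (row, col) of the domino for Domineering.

PV length from [X.O/.../X..]: 2 plies

ply 1, O at X.O/.../X.. | (0,1)=-1→XOO/.../X..*; (1,0)=-1→X.O/O../X..; (1,1)=-1→X.O/.O./X..; (1,2)=-1→X.O/..O/X..; (2,1)=-1→X.O/.../XO.; (2,2)=-1→X.O/.../X.O
ply 2, X at XOO/.../X.. | (1,0)=+1→XOO/X../X..*; (1,1)=+1→XOO/.X./X..; (1,2)=+1→XOO/..X/X..; (2,1)=+1→XOO/.../XX.; (2,2)=+1→XOO/.../X.X
ply 3: XOO/X../X.. is terminal -1 (O); from X.O/.../X.. depth 6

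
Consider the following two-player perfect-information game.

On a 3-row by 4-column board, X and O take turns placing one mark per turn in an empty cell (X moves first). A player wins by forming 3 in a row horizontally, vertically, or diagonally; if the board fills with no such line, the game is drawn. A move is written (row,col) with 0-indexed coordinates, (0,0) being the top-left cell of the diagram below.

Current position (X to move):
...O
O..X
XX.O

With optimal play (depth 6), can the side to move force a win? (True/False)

X winning at [...O/O..X/XX.O]: True

[...O/O..X/XX.O] X move#1: (0,0):+1/X..O/O..X/XX.O*, (0,1):+1/.X.O/O..X/XX.O, (0,2):+1/..XO/O..X/XX.O, (1,1):+1/...O/OX.X/XX.O, (1,2):+1/...O/O.XX/XX.O, (2,2):+1/...O/O..X/XXXO
[X..O/O..X/XX.O] O move#2: (0,1):-1/XO.O/O..X/XX.O*, (0,2):-1/X.OO/O..X/XX.O, (1,1):-1/X..O/OO.X/XX.O, (1,2):-1/X..O/O.OX/XX.O, (2,2):-1/X..O/O..X/XXOO
[XO.O/O..X/XX.O] X move#3: (0,2):-1/XOXO/O..X/XX.O, (1,1):-1/XO.O/OX.X/XX.O, (1,2):-1/XO.O/O.XX/XX.O, (2,2):+1/XO.O/O..X/XXXO*
[XO.O/O..X/XXXO] end (terminal -1, O#4); searched ...O/O..X/XX.O to 6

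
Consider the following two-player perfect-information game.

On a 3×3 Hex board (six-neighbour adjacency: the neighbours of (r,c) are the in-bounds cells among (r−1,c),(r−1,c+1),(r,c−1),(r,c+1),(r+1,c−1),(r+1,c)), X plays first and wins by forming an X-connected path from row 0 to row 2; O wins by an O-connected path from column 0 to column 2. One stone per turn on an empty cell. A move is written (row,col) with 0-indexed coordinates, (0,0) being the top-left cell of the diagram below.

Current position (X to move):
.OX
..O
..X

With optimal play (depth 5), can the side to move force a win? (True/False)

X winning at [.OX/..O/..X]: True

ply 1, X at .OX/..O/..X | (0,0)=-1→XOX/..O/..X; (1,0)=-1→.OX/X.O/..X; (1,1)=+1→.OX/.XO/..X*; (2,0)=-1→.OX/..O/X.X; (2,1)=-1→.OX/..O/.XX
ply 2, O at .OX/.XO/..X | (0,0)=-1→OOX/.XO/..X*; (1,0)=-1→.OX/OXO/..X; (2,0)=-1→.OX/.XO/O.X; (2,1)=-1→.OX/.XO/.OX
ply 3, X at OOX/.XO/..X | (1,0)=+1→OOX/XXO/..X*; (2,0)=+1→OOX/.XO/X.X; (2,1)=+1→OOX/.XO/.XX
ply 4, O at OOX/XXO/..X | (2,0)=-1→OOX/XXO/O.X*; (2,1)=-1→OOX/XXO/.OX
ply 5, X at OOX/XXO/O.X | (2,1)=+1→OOX/XXO/OXX*
ply 6: OOX/XXO/OXX is terminal -1 (O); from .OX/..O/..X depth 5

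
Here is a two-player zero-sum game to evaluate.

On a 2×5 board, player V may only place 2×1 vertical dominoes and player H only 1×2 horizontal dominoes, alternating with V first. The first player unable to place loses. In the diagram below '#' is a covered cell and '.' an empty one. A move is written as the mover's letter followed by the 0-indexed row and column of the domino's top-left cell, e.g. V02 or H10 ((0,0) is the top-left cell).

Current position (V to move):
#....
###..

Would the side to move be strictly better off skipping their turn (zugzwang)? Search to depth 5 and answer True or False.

zugzwang(#..../###.., V) = False

[#..../###..] V move#1: V03:+1/#..#./####.*, V04:-1/#...#/###.#
[#..#./####.] H move#2: H01:-1/####./####.*
[####./####.] V move#3: V04:+1/#####/#####*
[#####/#####] end (terminal -1, H#4); searched #..../###.. to 5
if V skipped the turn, H would face:
~ [#..../###..] H move#1: H01:-1/###../###.., H02:-1/#.##./###.., H03:+1/#..##/###..*, H13:+1/#..../#####
~ [#..##/###..] end (terminal -1, V#2); searched #..../###.. to 5
compare (V): move=+1 vs pass=-1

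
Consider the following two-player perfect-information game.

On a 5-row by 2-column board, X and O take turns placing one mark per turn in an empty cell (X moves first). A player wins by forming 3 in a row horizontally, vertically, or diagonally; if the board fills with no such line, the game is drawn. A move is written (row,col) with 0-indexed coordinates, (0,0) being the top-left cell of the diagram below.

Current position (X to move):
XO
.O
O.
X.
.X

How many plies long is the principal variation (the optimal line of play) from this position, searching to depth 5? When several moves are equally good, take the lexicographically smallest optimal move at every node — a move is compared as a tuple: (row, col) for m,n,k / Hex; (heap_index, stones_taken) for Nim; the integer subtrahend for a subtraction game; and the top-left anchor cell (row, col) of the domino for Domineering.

[XO/.O/O./X./.X] X move#1: (1,0):-1/XO/XO/O./X./.X, (2,1):+0/XO/.O/OX/X./.X*, (3,1):-1/XO/.O/O./XX/.X, (4,0):-1/XO/.O/O./X./XX
[XO/.O/OX/X./.X] O move#2: (1,0):-1/XO/OO/OX/X./.X, (3,1):+0/XO/.O/OX/XO/.X*, (4,0):-1/XO/.O/OX/X./OX
[XO/.O/OX/XO/.X] X move#3: (1,0):+0/XO/XO/OX/XO/.X*, (4,0):+0/XO/.O/OX/XO/XX
[XO/XO/OX/XO/.X] O move#4: (4,0):+0/XO/XO/OX/XO/OX*
[XO/XO/OX/XO/OX] end (terminal +0, X#5); searched XO/.O/O./X./.X to 5

PV length from [XO/.O/O./X./.X]: 4 plies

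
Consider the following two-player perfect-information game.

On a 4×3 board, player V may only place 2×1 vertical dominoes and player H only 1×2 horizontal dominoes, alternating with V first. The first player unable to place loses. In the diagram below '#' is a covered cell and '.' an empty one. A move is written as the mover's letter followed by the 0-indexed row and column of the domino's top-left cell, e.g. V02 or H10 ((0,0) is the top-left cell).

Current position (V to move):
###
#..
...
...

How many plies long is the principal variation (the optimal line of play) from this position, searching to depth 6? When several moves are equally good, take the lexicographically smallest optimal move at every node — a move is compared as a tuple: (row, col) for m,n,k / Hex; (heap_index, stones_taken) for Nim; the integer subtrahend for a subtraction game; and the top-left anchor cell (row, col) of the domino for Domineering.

ply 1, V at ###/#../.../... | V11=+1→###/##./.#./...*; V12=-1→###/#.#/..#/...; V20=-1→###/#../#../#..; V21=+1→###/#../.#./.#.; V22=-1→###/#../..#/..#
ply 2, H at ###/##./.#./... | H30=-1→###/##./.#./##.*; H31=-1→###/##./.#./.##
ply 3, V at ###/##./.#./##. | V12=+1→###/###/.##/##.*; V22=+1→###/##./.##/###
ply 4: ###/###/.##/##. is terminal -1 (H); from ###/#../.../... depth 6

PV length from [###/#../.../...]: 3 plies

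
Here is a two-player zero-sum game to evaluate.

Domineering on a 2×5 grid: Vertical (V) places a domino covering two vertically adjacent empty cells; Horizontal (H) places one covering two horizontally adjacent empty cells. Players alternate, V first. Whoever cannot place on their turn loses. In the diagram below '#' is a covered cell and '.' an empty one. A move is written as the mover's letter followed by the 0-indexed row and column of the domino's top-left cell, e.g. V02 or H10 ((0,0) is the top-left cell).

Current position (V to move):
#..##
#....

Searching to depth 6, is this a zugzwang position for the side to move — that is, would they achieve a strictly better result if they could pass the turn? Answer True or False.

zugzwang(#..##/#...., V) = False

p1 V@[#..##/#....]: V01[##.##/##...]-1 V02[#.###/#.#..]+1*
p2 H@[#.###/#.#..]: H13[#.###/#.###]-1*
p3 V@[#.###/#.###]: V01[#####/#####]+1*
p4 H@[#####/#####] terminal -1; root [#..##/#....] d6
if V skipped the turn, H would face:
~ p1 H@[#..##/#....]: H01[#####/#....]+1* H11[#..##/###..]+1 H12[#..##/#.##.]-1 H13[#..##/#..##]-1
~ p2 V@[#####/#....] terminal -1; root [#..##/#....] d6
compare (V): move=+1 vs pass=-1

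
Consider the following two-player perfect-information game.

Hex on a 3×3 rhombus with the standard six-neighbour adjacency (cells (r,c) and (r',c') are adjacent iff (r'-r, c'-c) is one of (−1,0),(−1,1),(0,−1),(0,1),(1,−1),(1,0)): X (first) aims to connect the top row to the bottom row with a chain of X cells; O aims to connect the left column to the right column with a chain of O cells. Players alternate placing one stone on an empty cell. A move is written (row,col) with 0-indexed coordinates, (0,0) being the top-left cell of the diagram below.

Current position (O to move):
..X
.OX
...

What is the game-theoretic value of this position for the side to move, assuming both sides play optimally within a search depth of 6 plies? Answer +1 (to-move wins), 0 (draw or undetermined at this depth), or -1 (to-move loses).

value(..X/.OX/..., O) = -1

ply 1, O at ..X/.OX/... | (0,0)=-1→O.X/.OX/...*; (0,1)=-1→.OX/.OX/...; (1,0)=-1→..X/OOX/...; (2,0)=-1→..X/.OX/O..; (2,1)=-1→..X/.OX/.O.; (2,2)=-1→..X/.OX/..O
ply 2, X at O.X/.OX/... | (0,1)=+1→OXX/.OX/...*; (1,0)=+1→O.X/XOX/...; (2,0)=+1→O.X/.OX/X..; (2,1)=+1→O.X/.OX/.X.; (2,2)=+1→O.X/.OX/..X
ply 3, O at OXX/.OX/... | (1,0)=-1→OXX/OOX/...*; (2,0)=-1→OXX/.OX/O..; (2,1)=-1→OXX/.OX/.O.; (2,2)=-1→OXX/.OX/..O
ply 4, X at OXX/OOX/... | (2,0)=+1→OXX/OOX/X..*; (2,1)=+1→OXX/OOX/.X.; (2,2)=+1→OXX/OOX/..X
ply 5, O at OXX/OOX/X.. | (2,1)=-1→OXX/OOX/XO.*; (2,2)=-1→OXX/OOX/X.O
ply 6, X at OXX/OOX/XO. | (2,2)=+1→OXX/OOX/XOX*
ply 7: OXX/OOX/XOX is terminal -1 (O); from ..X/.OX/... depth 6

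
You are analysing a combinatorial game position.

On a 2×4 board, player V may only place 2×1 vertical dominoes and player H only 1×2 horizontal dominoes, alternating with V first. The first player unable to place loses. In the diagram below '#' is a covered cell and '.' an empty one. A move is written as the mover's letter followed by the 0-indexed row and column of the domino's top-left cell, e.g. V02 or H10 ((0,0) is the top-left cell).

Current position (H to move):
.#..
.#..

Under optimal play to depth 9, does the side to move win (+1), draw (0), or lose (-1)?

[.#../.#..] H move#1: H02:+1/.###/.#..*, H12:+1/.#../.###
[.###/.#..] V move#2: V00:-1/####/##..*
[####/##..] H move#3: H12:+1/####/####*
[####/####] end (terminal -1, V#4); searched .#../.#.. to 9

value(.#../.#.., H) = +1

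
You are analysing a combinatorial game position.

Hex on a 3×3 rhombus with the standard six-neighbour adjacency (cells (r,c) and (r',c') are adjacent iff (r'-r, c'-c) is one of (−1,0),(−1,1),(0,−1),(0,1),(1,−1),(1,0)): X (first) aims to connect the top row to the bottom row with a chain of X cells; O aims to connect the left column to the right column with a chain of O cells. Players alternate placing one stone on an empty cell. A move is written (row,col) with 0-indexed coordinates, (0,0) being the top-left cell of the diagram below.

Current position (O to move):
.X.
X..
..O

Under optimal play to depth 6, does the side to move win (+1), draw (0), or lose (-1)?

p1 O@[.X./X../..O]: (0,0)[OX./X../..O]-1 (0,2)[.XO/X../..O]-1 (1,1)[.X./XO./..O]-1 (1,2)[.X./X.O/..O]-1 (2,0)[.X./X../O.O]+1* (2,1)[.X./X../.OO]-1
p2 X@[.X./X../O.O]: (0,0)[XX./X../O.O]-1* (0,2)[.XX/X../O.O]-1 (1,1)[.X./XX./O.O]-1 (1,2)[.X./X.X/O.O]-1 (2,1)[.X./X../OXO]-1
p3 O@[XX./X../O.O]: (0,2)[XXO/X../O.O]+1* (1,1)[XX./XO./O.O]+1 (1,2)[XX./X.O/O.O]+1 (2,1)[XX./X../OOO]+1
p4 X@[XXO/X../O.O]: (1,1)[XXO/XX./O.O]-1* (1,2)[XXO/X.X/O.O]-1 (2,1)[XXO/X../OXO]-1
p5 O@[XXO/XX./O.O]: (1,2)[XXO/XXO/O.O]-1 (2,1)[XXO/XX./OOO]+1*
p6 X@[XXO/XX./OOO] terminal -1; root [.X./X../..O] d6

value(.X./X../..O, O) = +1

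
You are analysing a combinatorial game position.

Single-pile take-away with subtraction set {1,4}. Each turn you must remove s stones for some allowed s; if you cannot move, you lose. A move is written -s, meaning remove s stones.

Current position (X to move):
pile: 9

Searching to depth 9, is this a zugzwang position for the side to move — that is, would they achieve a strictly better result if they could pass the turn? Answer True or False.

zugzwang(9, X) = False

ply 1, X at 9 | -1=-1→8; -4=+1→5*
ply 2, O at 5 | -1=-1→4*; -4=-1→1
ply 3, X at 4 | -1=-1→3; -4=+1→0*
ply 4: 0 is terminal -1 (O); from 9 depth 9
if X skipped the turn, O would face:
~ ply 1, O at 9 | -1=-1→8; -4=+1→5*
~ ply 2, X at 5 | -1=-1→4*; -4=-1→1
~ ply 3, O at 4 | -1=-1→3; -4=+1→0*
~ ply 4: 0 is terminal -1 (X); from 9 depth 9
compare (X): move=+1 vs pass=-1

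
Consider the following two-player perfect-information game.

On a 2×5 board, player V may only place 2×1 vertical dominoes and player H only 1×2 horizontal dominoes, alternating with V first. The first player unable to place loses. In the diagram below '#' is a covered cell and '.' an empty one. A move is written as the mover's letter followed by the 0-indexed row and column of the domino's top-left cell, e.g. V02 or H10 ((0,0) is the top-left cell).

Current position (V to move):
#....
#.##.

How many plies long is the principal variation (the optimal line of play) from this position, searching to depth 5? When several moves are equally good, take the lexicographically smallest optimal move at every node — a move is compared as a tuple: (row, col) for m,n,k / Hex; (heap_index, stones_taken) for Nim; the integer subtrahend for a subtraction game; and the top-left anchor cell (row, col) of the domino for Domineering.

p1 V@[#..../#.##.]: V01[##.../####.]-1* V04[#...#/#.###]-1
p2 H@[##.../####.]: H02[####./####.]-1 H03[##.##/####.]+1*
p3 V@[##.##/####.] terminal -1; root [#..../#.##.] d5

PV length from [#..../#.##.]: 2 plies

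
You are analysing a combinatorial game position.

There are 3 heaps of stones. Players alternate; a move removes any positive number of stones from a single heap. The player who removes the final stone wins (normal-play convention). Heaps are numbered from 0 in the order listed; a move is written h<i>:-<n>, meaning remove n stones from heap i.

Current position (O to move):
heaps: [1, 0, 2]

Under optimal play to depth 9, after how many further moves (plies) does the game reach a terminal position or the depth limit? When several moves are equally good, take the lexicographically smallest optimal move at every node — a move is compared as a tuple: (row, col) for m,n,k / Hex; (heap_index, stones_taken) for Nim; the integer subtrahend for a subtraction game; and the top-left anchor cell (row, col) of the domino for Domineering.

[(1,0,2)] O move#1: h0:-1:-1/(0,0,2), h2:-1:+1/(1,0,1)*, h2:-2:-1/(1,0,0)
[(1,0,1)] X move#2: h0:-1:-1/(0,0,1)*, h2:-1:-1/(1,0,0)
[(0,0,1)] O move#3: h2:-1:+1/(0,0,0)*
[(0,0,0)] end (terminal -1, X#4); searched (1,0,2) to 9

PV length from [(1,0,2)]: 3 plies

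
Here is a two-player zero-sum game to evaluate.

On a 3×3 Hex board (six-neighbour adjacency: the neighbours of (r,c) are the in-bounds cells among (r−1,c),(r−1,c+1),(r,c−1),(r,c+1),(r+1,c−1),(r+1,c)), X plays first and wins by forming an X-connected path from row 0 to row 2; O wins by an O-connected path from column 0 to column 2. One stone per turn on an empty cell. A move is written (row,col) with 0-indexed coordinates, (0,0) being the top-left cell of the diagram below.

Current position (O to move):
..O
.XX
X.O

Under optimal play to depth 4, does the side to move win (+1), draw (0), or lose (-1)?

[..O/.XX/X.O] O move#1: (0,0):-1/O.O/.XX/X.O, (0,1):+1/.OO/.XX/X.O*, (1,0):-1/..O/OXX/X.O, (2,1):-1/..O/.XX/XOO
[.OO/.XX/X.O] X move#2: (0,0):-1/XOO/.XX/X.O*, (1,0):-1/.OO/XXX/X.O, (2,1):-1/.OO/.XX/XXO
[XOO/.XX/X.O] O move#3: (1,0):+1/XOO/OXX/X.O*, (2,1):-1/XOO/.XX/XOO
[XOO/OXX/X.O] end (terminal -1, X#4); searched ..O/.XX/X.O to 4

value(..O/.XX/X.O, O) = +1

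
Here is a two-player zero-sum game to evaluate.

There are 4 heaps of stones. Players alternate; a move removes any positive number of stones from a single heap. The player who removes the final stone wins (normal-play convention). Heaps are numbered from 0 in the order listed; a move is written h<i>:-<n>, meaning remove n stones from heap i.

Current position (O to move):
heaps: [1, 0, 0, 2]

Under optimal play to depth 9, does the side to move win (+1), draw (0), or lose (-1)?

value((1,0,0,2), O) = +1

[(1,0,0,2)] O move#1: h0:-1:-1/(0,0,0,2), h3:-1:+1/(1,0,0,1)*, h3:-2:-1/(1,0,0,0)
[(1,0,0,1)] X move#2: h0:-1:-1/(0,0,0,1)*, h3:-1:-1/(1,0,0,0)
[(0,0,0,1)] O move#3: h3:-1:+1/(0,0,0,0)*
[(0,0,0,0)] end (terminal -1, X#4); searched (1,0,0,2) to 9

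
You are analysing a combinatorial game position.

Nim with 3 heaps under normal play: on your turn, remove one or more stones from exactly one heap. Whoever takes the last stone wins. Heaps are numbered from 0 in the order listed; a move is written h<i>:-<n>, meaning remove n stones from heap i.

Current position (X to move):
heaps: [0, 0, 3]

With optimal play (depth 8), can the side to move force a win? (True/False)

X winning at [(0,0,3)]: True

p1 X@[(0,0,3)]: h2:-1[(0,0,2)]-1 h2:-2[(0,0,1)]-1 h2:-3[(0,0,0)]+1*
p2 O@[(0,0,0)] terminal -1; root [(0,0,3)] d8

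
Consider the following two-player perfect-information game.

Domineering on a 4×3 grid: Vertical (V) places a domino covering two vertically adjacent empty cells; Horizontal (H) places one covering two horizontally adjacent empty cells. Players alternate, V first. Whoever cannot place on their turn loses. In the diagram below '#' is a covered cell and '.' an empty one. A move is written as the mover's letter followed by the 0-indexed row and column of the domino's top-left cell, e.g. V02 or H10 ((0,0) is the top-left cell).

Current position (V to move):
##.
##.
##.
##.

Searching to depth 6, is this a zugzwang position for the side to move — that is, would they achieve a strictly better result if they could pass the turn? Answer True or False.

ply 1, V at ##./##./##./##. | V02=+1→###/###/##./##.*; V12=+1→##./###/###/##.; V22=+1→##./##./###/###
ply 2: ###/###/##./##. is terminal -1 (H); from ##./##./##./##. depth 6
if V skipped the turn, H would face:
~ ply 1: ##./##./##./##. is terminal -1 (H); from ##./##./##./##. depth 6
compare (V): move=+1 vs pass=+1

zugzwang(##./##./##./##., V) = False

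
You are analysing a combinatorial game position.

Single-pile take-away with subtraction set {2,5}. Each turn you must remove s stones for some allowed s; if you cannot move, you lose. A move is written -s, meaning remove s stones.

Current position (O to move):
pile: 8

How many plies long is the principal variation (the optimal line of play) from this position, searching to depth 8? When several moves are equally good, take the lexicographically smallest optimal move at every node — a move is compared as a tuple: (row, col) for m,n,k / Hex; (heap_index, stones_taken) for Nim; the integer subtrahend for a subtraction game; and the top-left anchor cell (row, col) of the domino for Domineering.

PV length from [8]: 4 plies

[8] O move#1: -2:-1/6*, -5:-1/3
[6] X move#2: -2:+1/4*, -5:+1/1
[4] O move#3: -2:-1/2*
[2] X move#4: -2:+1/0*
[0] end (terminal -1, O#5); searched 8 to 8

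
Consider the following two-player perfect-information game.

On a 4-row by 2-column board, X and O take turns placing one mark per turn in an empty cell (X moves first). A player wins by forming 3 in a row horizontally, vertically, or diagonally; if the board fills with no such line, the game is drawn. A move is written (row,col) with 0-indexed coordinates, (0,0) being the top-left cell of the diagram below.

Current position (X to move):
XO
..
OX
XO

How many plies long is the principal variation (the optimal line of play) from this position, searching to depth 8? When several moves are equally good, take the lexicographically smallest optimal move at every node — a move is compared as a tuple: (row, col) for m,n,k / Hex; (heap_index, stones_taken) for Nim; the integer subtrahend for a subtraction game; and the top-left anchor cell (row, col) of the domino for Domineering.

PV length from [XO/../OX/XO]: 2 plies

ply 1, X at XO/../OX/XO | (1,0)=+0→XO/X./OX/XO*; (1,1)=+0→XO/.X/OX/XO
ply 2, O at XO/X./OX/XO | (1,1)=+0→XO/XO/OX/XO*
ply 3: XO/XO/OX/XO is terminal +0 (X); from XO/../OX/XO depth 8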